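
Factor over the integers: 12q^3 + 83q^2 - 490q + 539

Testing divisors of the constant over divisors of the leading coefficient, q = -11 is a root, so (q + 11) is a factor; dividing leaves 12q^2 - 49q + 49.
The remaining quadratic factors as (3q - 7)(4q - 7).

(3q - 7)(4q - 7)(q + 11)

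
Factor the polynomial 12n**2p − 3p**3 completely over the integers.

Every term has a factor of 3p. Then 4n**2 − p**2 = (2n)² − (p)².

3p(2n + p)(2n − p)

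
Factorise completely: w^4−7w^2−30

(w^2+3)(w^2−10)

Substitute u = w^2 to get a quadratic in u, then factor.
w^2−10 is irreducible over ℤ (10 is not a perfect square).
w^2+3 is irreducible over ℤ (always positive, so no real roots).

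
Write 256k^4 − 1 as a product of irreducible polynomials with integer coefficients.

(4k + 1)(4k − 1)(16k^2 + 1)

Difference of squares twice: with A = 4k and B = 1, A⁴ − B⁴ = (A² − B²)(A² + B²), and A² − B² factors again.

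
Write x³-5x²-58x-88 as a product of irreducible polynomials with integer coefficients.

(x+2)(x+4)(x-11)

Among the possible rational roots, x = -4 is a root, so (x+4) is a factor; dividing leaves x²-9x-22.
The remaining quadratic factors as (x+2)(x-11).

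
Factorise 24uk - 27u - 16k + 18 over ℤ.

Group as (24uk - 27u) + (-16k + 18) = 3u(8k - 9) - 2(8k - 9).
Both groups share the factor (8k - 9).

(3u - 2)(8k - 9)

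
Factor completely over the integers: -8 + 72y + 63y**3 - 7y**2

Group as (63y**3 + 72y) + (-7y**2 - 8) = 9y(7y**2 + 8) - (7y**2 + 8).
Both groups share the factor (7y**2 + 8).

(9y - 1)(7y**2 + 8)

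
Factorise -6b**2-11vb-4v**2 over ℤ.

Group: -v(4v+3b) - 2b(4v+3b); both groups contain (4v+3b).

-(v+2b)(4v+3b)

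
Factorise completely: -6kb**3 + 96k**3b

Every term has a factor of 6kb. Then 16k**2 - b**2 = (4k)² − (b)².

6bk(4k - b)(4k + b)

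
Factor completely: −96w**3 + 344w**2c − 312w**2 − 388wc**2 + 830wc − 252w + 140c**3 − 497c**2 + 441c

−(4w − 4c + 7)(6w − 5c + 9)(4w − 7c)

Group: 6w(−16w**2 + 44wc − 28w − 28c**2 + 49c) + (−5c + 9)(−16w**2 + 44wc − 28w − 28c**2 + 49c); both groups contain (−16w**2 + 44wc − 28w − 28c**2 + 49c), so (6w − 5c + 9) is a factor with cofactor −16w**2 + 44wc − 28w − 28c**2 + 49c.
The cofactor groups again: −16w**2 + 44wc − 28w − 28c**2 + 49c = −4w(4w − 7c) + (4c − 7)(4w − 7c); both groups contain (4w − 7c), giving −(4w − 4c + 7)(4w − 7c).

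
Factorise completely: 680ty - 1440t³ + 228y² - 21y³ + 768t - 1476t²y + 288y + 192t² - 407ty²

-(12t + 7y + 8)(15t + y - 12)(8t + 3y)

Group: 15t(-96t² - 92ty - 64t - 21y² - 24y) + (y - 12)(-96t² - 92ty - 64t - 21y² - 24y); both groups contain (-96t² - 92ty - 64t - 21y² - 24y), so (15t + y - 12) is a factor with cofactor -96t² - 92ty - 64t - 21y² - 24y.
The cofactor groups again: -96t² - 92ty - 64t - 21y² - 24y = -8t(12t + 7y + 8) - 3y(12t + 7y + 8); both groups contain (12t + 7y + 8), giving -(8t + 3y)(12t + 7y + 8).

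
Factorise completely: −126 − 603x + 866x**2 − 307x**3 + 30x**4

(5x − 7)(6x + 1)(x − 3)(x − 6)

By the rational root theorem, x = 3 is a root, so (x − 3) is a factor; dividing leaves 30x**3 − 217x**2 + 215x + 42.
Continuing, x = 6 is a root, so (x − 6) is a factor; dividing leaves 30x**2 − 37x − 7.
The remaining quadratic factors as (5x − 7)(6x + 1).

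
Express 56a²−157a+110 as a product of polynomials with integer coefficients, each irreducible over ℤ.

Need a pair with product 56·110 = 6160 and sum −157: that's −77 and −80.
Split the middle term: 56a²−77a − 80a+110 = 7a(8a−11) − 10(8a−11).

(7a−10)(8a−11)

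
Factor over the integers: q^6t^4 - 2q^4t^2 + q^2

Pull out the common factor q^2, leaving q^4t^4 - 2q^2t^2 + 1.
Recognize a perfect-square trinomial with the parts q^2t^2 and 1.
q^2t^2 - 1 is again a difference of squares: (qt - 1)(qt + 1).

q^2(qt + 1)^2(qt - 1)^2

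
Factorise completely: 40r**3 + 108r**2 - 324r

Pull out the common factor 4r, then factor the remaining trinomial.

4r(2r + 9)(5r - 9)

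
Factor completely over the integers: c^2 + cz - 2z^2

Group: c(c - z) + 2z(c - z); both groups contain (c - z).

(c + 2z)(c - z)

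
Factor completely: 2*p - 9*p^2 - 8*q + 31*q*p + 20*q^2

Group: 5*q*(4*q - p) + (9*p - 2)*(4*q - p); both groups contain (4*q - p).

(4*q - p)*(5*q + 9*p - 2)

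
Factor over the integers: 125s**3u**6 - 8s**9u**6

-s**3u**6(2s**2 - 5)(4s**4 + 10s**2 + 25)

Factor out s**3u**6 first: what remains is -8s**6 + 125.
Recognize a difference of cubes with the parts 5 and 2s**2.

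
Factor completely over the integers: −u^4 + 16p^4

Write as (4p^2)² − (u^2)², then factor 4p^2 − u^2 once more.

(2p + u)(2p − u)(4p^2 + u^2)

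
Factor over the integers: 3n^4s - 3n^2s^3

3n^2s(n + s)(n - s)

Every term has a factor of 3n^2s. Then n^2 - s^2 = (n)² − (s)².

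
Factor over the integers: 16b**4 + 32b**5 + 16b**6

Factor out 16b**4 first: what remains is b**2 + 2b + 1.
Recognize a perfect-square trinomial with the parts 1 and b.

16b**4(b + 1)**2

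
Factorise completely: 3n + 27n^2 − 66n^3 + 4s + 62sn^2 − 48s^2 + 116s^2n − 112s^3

−(14s − 11n − 1)(2s − 2n + 1)(4s + 3n)

Group: 2s(−56s^2 + 2sn + 4s + 33n^2 + 3n) + (−2n + 1)(−56s^2 + 2sn + 4s + 33n^2 + 3n); both groups contain (−56s^2 + 2sn + 4s + 33n^2 + 3n), so (2s − 2n + 1) is a factor with cofactor −56s^2 + 2sn + 4s + 33n^2 + 3n.
The cofactor groups again: −56s^2 + 2sn + 4s + 33n^2 + 3n = −14s(4s + 3n) + (11n + 1)(4s + 3n); both groups contain (4s + 3n), giving −(14s − 11n − 1)(4s + 3n).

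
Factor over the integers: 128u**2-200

8(4u+5)(4u-5)

Pull out the common factor 8; 16u**2-25 is a difference of squares.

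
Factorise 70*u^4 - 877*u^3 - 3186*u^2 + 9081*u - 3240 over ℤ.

Trying the rational-root candidates, u = 8/5 is a root, so (5*u - 8) is a factor; dividing leaves 14*u^3 - 153*u^2 - 882*u + 405.
Continuing, u = 15 is a root, so (u - 15) is a factor; dividing leaves 14*u^2 + 57*u - 27.
The remaining quadratic factors as (2*u + 9)(7*u - 3).

(2*u + 9)*(5*u - 8)*(7*u - 3)*(u - 15)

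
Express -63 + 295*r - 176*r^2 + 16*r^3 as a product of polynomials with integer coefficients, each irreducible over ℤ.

(4*r - 1)*(4*r - 7)*(r - 9)

Testing divisors of the constant over divisors of the leading coefficient, r = 9 is a root, so (r - 9) divides it; the quotient is 16*r^2 - 32*r + 7.
The remaining quadratic factors as (4*r - 7)(4*r - 1).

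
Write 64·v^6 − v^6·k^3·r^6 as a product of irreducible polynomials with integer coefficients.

Factor out v^6 first: what remains is −k^3·r^6 + 64.
Recognize a difference of cubes with the parts 4 and k·r^2.

−v^6·(k·r^2 − 4)·(k^2·r^4 + 4·k·r^2 + 16)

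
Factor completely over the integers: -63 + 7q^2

Factor out 7, leaving q^2 - 9, which is a difference of two squares.

7(q + 3)(q - 3)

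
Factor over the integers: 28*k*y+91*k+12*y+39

(4*y+13)*(7*k+3)

Group as (28*k*y+91*k) + (12*y+39) = 7*k*(4*y+13) + 3*(4*y+13).
Both groups share the factor (4*y+13).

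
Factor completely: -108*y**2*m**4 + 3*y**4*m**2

3*m**2*y**2*(y - 6*m)*(y + 6*m)

Factor out 3*y**2*m**2, leaving y**2 - 36*m**2, which is a difference of two squares.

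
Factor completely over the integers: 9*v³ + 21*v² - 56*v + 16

(3*v - 1)*(3*v - 4)*(v + 4)

Among the possible rational roots, v = -4 is a root, so (v + 4) divides it; the quotient is 9*v² - 15*v + 4.
The remaining quadratic factors as (3*v - 1)(3*v - 4).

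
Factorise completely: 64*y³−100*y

4*y*(4*y+5)*(4*y−5)

Every term has a factor of 4*y. Then 16*y²−25 = (4*y)² − (5)².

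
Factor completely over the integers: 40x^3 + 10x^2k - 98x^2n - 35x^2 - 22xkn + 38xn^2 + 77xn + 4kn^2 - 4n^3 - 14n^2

(x - 2n)(5x - n)(8x + 2k - 2n - 7)

Group: 8x(5x^2 - 11xn + 2n^2) + (2k - 2n - 7)(5x^2 - 11xn + 2n^2); both groups contain (5x^2 - 11xn + 2n^2), so (8x + 2k - 2n - 7) is a factor with cofactor 5x^2 - 11xn + 2n^2.
The cofactor groups again: 5x^2 - 11xn + 2n^2 = 5x(x - 2n) - n(x - 2n); both groups contain (x - 2n), giving (5x - n)(x - 2n).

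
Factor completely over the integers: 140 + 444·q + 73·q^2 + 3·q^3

(3·q + 1)·(q + 10)·(q + 14)

Trying the rational-root candidates, q = -14 is a root, giving the factor (q + 14) and quotient 3·q^2 + 31·q + 10.
The remaining quadratic factors as (3·q + 1)(q + 10).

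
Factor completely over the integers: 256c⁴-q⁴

(4c+q)(4c-q)(16c²+q²)

Write as (16c²)² − (q²)², then factor 16c²-q² once more.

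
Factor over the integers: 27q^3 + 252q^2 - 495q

Pull out the common factor 9q, then factor the remaining trinomial.

9q(3q - 5)(q + 11)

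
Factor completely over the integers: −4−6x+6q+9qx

(3q−2)(3x+2)

Group as (9qx+6q) + (−6x−4) = 3q(3x+2) − 2(3x+2).
Both groups share the factor (3x+2).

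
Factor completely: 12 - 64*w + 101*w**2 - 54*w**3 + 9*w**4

(3*w - 1)*(3*w - 2)*(w - 2)*(w - 3)

Among the possible rational roots, w = 1/3 is a root, so (3*w - 1) is a factor; dividing leaves 3*w**3 - 17*w**2 + 28*w - 12.
Next, w = 2/3 is a root, so (3*w - 2) divides it; the quotient is w**2 - 5*w + 6.
The remaining quadratic factors as (w - 2)(w - 3).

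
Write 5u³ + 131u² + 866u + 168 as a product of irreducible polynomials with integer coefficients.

(5u + 1)(u + 12)(u + 14)

By the rational root theorem, u = -14 is a root, so (u + 14) divides it; the quotient is 5u² + 61u + 12.
The remaining quadratic factors as (5u + 1)(u + 12).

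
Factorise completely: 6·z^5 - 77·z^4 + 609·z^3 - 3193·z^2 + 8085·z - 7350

(2·z - 5)·(3·z - 7)·(z - 5)·(z^2 - 3·z + 42)

Among the possible rational roots, z = 5 is a root, so (z - 5) divides it; the quotient is 6·z^4 - 47·z^3 + 374·z^2 - 1323·z + 1470.
Continuing, z = 7/3 is a root, so (3·z - 7) divides it; the quotient is 2·z^3 - 11·z^2 + 99·z - 210.
Continuing, z = 5/2 is a root, so (2·z - 5) divides it; the quotient is z^2 - 3·z + 42.
The quadratic z^2 - 3·z + 42 has discriminant -159 < 0 and is irreducible over ℤ.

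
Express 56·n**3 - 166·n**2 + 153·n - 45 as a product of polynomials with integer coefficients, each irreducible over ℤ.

(2·n - 3)·(4·n - 3)·(7·n - 5)

Trying the rational-root candidates, n = 3/2 is a root, so (2·n - 3) divides it; the quotient is 28·n**2 - 41·n + 15.
The remaining quadratic factors as (7·n - 5)(4·n - 3).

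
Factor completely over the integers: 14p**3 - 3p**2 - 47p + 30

(2p - 3)(7p - 5)(p + 2)

By the rational root theorem, p = -2 is a root, so (p + 2) divides it; the quotient is 14p**2 - 31p + 15.
The remaining quadratic factors as (7p - 5)(2p - 3).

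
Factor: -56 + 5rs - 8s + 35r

Group as (5rs + 35r) + (-8s - 56) = 5r(s + 7) - 8(s + 7).
Both groups share the factor (s + 7).

(5r - 8)(s + 7)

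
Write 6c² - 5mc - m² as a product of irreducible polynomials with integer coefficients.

-(m - c)(m + 6c)

Group: -m(m - c) - 6c(m - c); both groups contain (m - c).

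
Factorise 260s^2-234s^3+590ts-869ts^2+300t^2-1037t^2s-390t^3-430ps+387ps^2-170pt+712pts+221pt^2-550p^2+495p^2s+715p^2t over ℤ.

Group: 13t(55p^2+17pt+43ps-30t^2-59ts-26s^2) + (9s-10)(55p^2+17pt+43ps-30t^2-59ts-26s^2); both groups contain (55p^2+17pt+43ps-30t^2-59ts-26s^2), so (13t+9s-10) is a factor with cofactor 55p^2+17pt+43ps-30t^2-59ts-26s^2.
The cofactor groups again: 55p^2+17pt+43ps-30t^2-59ts-26s^2 = 5p(11p+10t+13s) + (-3t-2s)(11p+10t+13s); both groups contain (11p+10t+13s), giving (5p-3t-2s)(11p+10t+13s).

(11p+10t+13s)(5p-3t-2s)(13t+9s-10)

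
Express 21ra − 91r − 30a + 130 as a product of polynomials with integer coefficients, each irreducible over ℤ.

(3a − 13)(7r − 10)

Group as (21ra − 91r) + (−30a + 130) = 7r(3a − 13) − 10(3a − 13).
Both groups share the factor (3a − 13).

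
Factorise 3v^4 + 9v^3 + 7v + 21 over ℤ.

Group as (3v^4 + 7v) + (9v^3 + 21) = v(3v^3 + 7) + 3(3v^3 + 7).
Both groups share the factor (3v^3 + 7).

(v + 3)(3v^3 + 7)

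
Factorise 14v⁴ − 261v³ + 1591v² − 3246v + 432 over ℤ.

(2v − 9)(7v − 1)(v − 6)(v − 8)

Among the possible rational roots, v = 6 is a root, so (v − 6) is a factor; dividing leaves 14v³ − 177v² + 529v − 72.
Then v = 9/2 is a root, giving the factor (2v − 9) and quotient 7v² − 57v + 8.
The remaining quadratic factors as (v − 8)(7v − 1).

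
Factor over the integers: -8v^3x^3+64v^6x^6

8v^3x^3(2vx-1)(4v^2x^2+2vx+1)

Pull out the common factor 8v^3x^3, leaving 8v^3x^3-1.
Recognize a difference of cubes with the parts 2vx and 1.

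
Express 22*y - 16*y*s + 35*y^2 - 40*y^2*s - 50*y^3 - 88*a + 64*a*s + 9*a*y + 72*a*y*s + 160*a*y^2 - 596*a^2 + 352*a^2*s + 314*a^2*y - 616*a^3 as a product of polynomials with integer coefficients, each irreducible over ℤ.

Group: 14*a*(-44*a^2 - 9*a*y - 8*a + 5*y^2 + 2*y) + (-10*y - 8*s + 11)*(-44*a^2 - 9*a*y - 8*a + 5*y^2 + 2*y); both groups contain (-44*a^2 - 9*a*y - 8*a + 5*y^2 + 2*y), so (14*a - 10*y - 8*s + 11) is a factor with cofactor -44*a^2 - 9*a*y - 8*a + 5*y^2 + 2*y.
The cofactor groups again: -44*a^2 - 9*a*y - 8*a + 5*y^2 + 2*y = -11*a*(4*a - y) + (-5*y - 2)*(4*a - y); both groups contain (4*a - y), giving -(11*a + 5*y + 2)*(4*a - y).

-(11*a + 5*y + 2)*(14*a - 10*y - 8*s + 11)*(4*a - y)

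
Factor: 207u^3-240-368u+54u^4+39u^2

(3u+4)(3u-4)(6u+5)(u+3)

Testing divisors of the constant over divisors of the leading coefficient, u = -5/6 is a root, so (6u+5) divides it; the quotient is 9u^3+27u^2-16u-48.
Then u = -4/3 is a root, so (3u+4) is a factor; dividing leaves 3u^2+5u-12.
The remaining quadratic factors as (u+3)(3u-4).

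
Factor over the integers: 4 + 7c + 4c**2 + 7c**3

Group as (7c**3 + 7c) + (4c**2 + 4) = 7c(c**2 + 1) + 4(c**2 + 1).
Both groups share the factor (c**2 + 1).

(7c + 4)(c**2 + 1)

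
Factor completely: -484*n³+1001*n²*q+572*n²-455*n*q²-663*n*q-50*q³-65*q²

Group: 11*n*(-44*n²+51*n*q+5*q²) + (-10*q-13)*(-44*n²+51*n*q+5*q²); both groups contain (-44*n²+51*n*q+5*q²), so (11*n-10*q-13) is a factor with cofactor -44*n²+51*n*q+5*q².
The cofactor groups again: -44*n²+51*n*q+5*q² = -11*n*(4*n-5*q) - q*(4*n-5*q); both groups contain (4*n-5*q), giving -(11*n+q)*(4*n-5*q).

-(11*n+q)*(11*n-10*q-13)*(4*n-5*q)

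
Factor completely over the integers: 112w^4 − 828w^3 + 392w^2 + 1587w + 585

Testing divisors of the constant over divisors of the leading coefficient, w = −1/2 is a root, so (2w + 1) divides it; the quotient is 56w^3 − 442w^2 + 417w + 585.
Continuing, w = 13/2 is a root, so (2w − 13) divides it; the quotient is 28w^2 − 39w − 45.
The remaining quadratic factors as (4w + 3)(7w − 15).

(2w + 1)(2w − 13)(4w + 3)(7w − 15)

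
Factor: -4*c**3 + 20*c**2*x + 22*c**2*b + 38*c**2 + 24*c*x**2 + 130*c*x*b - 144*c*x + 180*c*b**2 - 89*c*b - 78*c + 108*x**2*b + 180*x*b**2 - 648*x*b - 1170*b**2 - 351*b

-(c - 6*x - 10*b - 3)*(2*c + 2*x - 13)*(2*c + 9*b)

Group: 2*c*(-2*c**2 + 10*c*x + 20*c*b + 19*c + 12*x**2 + 20*x*b - 72*x - 130*b - 39) + 9*b*(-2*c**2 + 10*c*x + 20*c*b + 19*c + 12*x**2 + 20*x*b - 72*x - 130*b - 39); both groups contain (-2*c**2 + 10*c*x + 20*c*b + 19*c + 12*x**2 + 20*x*b - 72*x - 130*b - 39), so (2*c + 9*b) is a factor with cofactor -2*c**2 + 10*c*x + 20*c*b + 19*c + 12*x**2 + 20*x*b - 72*x - 130*b - 39.
The cofactor groups again: -2*c**2 + 10*c*x + 20*c*b + 19*c + 12*x**2 + 20*x*b - 72*x - 130*b - 39 = -2*c*(c - 6*x - 10*b - 3) + (-2*x + 13)*(c - 6*x - 10*b - 3); both groups contain (c - 6*x - 10*b - 3), giving -(2*c + 2*x - 13)*(c - 6*x - 10*b - 3).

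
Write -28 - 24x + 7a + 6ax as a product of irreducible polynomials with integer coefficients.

Group as (6ax + 7a) + (-24x - 28) = a(6x + 7) - 4(6x + 7).
Both groups share the factor (6x + 7).

(6x + 7)(a - 4)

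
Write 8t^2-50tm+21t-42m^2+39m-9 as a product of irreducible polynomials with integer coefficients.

(t-7m+3)(8t+6m-3)

Group: 8t(t-7m+3) + (6m-3)(t-7m+3); both groups contain (t-7m+3).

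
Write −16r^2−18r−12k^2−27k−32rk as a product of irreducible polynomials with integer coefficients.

Group: −8r(2r+3k) + (−4k−9)(2r+3k); both groups contain (2r+3k).

−(2r+3k)(8r+4k+9)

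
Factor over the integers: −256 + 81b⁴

(3b + 4)(3b − 4)(9b² + 16)

Difference of squares twice: with A = 3b and B = 4, A⁴ − B⁴ = (A² − B²)(A² + B²), and A² − B² factors again.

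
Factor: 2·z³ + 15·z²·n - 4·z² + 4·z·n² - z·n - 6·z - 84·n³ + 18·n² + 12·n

Group: z·(2·z² + 19·z·n - 4·z + 42·n² - 9·n - 6) - 2·n·(2·z² + 19·z·n - 4·z + 42·n² - 9·n - 6); both groups contain (2·z² + 19·z·n - 4·z + 42·n² - 9·n - 6), so (z - 2·n) is a factor with cofactor 2·z² + 19·z·n - 4·z + 42·n² - 9·n - 6.
The cofactor groups again: 2·z² + 19·z·n - 4·z + 42·n² - 9·n - 6 = 2·z·(z + 6·n - 3) + (7·n + 2)·(z + 6·n - 3); both groups contain (z + 6·n - 3), giving (2·z + 7·n + 2)·(z + 6·n - 3).

(z - 2·n)·(z + 6·n - 3)·(2·z + 7·n + 2)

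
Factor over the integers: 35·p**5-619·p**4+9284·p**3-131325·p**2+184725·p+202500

(5·p-12)·(7·p+5)·(p-15)·(p**2-p+225)

Trying the rational-root candidates, p = 12/5 is a root, so (5·p-12) is a factor; dividing leaves 7·p**4-107·p**3+1600·p**2-22425·p-16875.
Next, p = 15 is a root, so (p-15) divides it; the quotient is 7·p**3-2·p**2+1570·p+1125.
Then p = -5/7 is a root, so (7·p+5) is a factor; dividing leaves p**2-p+225.
The quadratic p**2-p+225 has discriminant -899 < 0 and is irreducible over ℤ.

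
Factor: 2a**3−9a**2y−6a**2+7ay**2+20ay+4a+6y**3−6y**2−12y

Group: 2a(a**2−5ay−2a+6y**2+6y) + (y−2)(a**2−5ay−2a+6y**2+6y); both groups contain (a**2−5ay−2a+6y**2+6y), so (2a+y−2) is a factor with cofactor a**2−5ay−2a+6y**2+6y.
The cofactor groups again: a**2−5ay−2a+6y**2+6y = a(a−3y) + (−2y−2)(a−3y); both groups contain (a−3y), giving (a−2y−2)(a−3y).

(2a+y−2)(a−2y−2)(a−3y)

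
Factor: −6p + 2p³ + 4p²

2p(p + 3)(p − 1)

Pull out the common factor 2p, then factor the remaining trinomial.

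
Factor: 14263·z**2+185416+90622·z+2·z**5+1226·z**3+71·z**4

(2·z+7)·(z+11)·(z+14)·(z**2+7·z+172)

By the rational root theorem, z = −11 is a root, giving the factor (z+11) and quotient 2·z**4+49·z**3+687·z**2+6706·z+16856.
Next, z = −7/2 is a root, so (2·z+7) is a factor; dividing leaves z**3+21·z**2+270·z+2408.
Next, z = −14 is a root, giving the factor (z+14) and quotient z**2+7·z+172.
The quadratic z**2+7·z+172 has discriminant −639 < 0 and is irreducible over ℤ.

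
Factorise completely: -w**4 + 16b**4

(2b + w)(2b - w)(4b**2 + w**2)

Write as (4b**2)² − (w**2)², then factor 4b**2 - w**2 once more.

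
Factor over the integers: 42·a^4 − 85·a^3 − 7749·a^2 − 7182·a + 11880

(6·a + 11)·(7·a − 6)·(a + 12)·(a − 15)

Testing divisors of the constant over divisors of the leading coefficient, a = 6/7 is a root, so (7·a − 6) is a factor; dividing leaves 6·a^3 − 7·a^2 − 1113·a − 1980.
Then a = −12 is a root, giving the factor (a + 12) and quotient 6·a^2 − 79·a − 165.
The remaining quadratic factors as (a − 15)(6·a + 11).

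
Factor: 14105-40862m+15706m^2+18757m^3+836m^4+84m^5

(2m-1)(6m+13)(7m-5)(m^2+9m+217)

Testing divisors of the constant over divisors of the leading coefficient, m = -13/6 is a root, so (6m+13) divides it; the quotient is 14m^4+109m^3+2890m^2-3644m+1085.
Then m = 1/2 is a root, giving the factor (2m-1) and quotient 7m^3+58m^2+1474m-1085.
Next, m = 5/7 is a root, so (7m-5) is a factor; dividing leaves m^2+9m+217.
The quadratic m^2+9m+217 has discriminant -787 < 0 and is irreducible over ℤ.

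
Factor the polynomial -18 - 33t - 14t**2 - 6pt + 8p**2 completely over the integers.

(2p + 2t + 3)(4p - 7t - 6)

Group: 2p(4p - 7t - 6) + (2t + 3)(4p - 7t - 6); both groups contain (4p - 7t - 6).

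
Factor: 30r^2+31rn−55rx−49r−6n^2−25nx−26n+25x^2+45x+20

Group: 5r(6r−n−5x−5) + (6n−5x−4)(6r−n−5x−5); both groups contain (6r−n−5x−5).

(6r−n−5x−5)(5r+6n−5x−4)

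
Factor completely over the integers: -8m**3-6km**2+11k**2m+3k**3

(3k+2m)(k+4m)(k-m)

Group: k(3k**2+14km+8m**2) - m(3k**2+14km+8m**2); both groups contain (3k**2+14km+8m**2), so (k-m) is a factor with cofactor 3k**2+14km+8m**2.
The cofactor groups again: 3k**2+14km+8m**2 = 3k(k+4m) + 2m(k+4m); both groups contain (k+4m), giving (3k+2m)(k+4m).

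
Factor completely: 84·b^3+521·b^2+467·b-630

(3·b+14)·(4·b+9)·(7·b-5)

Trying the rational-root candidates, b = -14/3 is a root, giving the factor (3·b+14) and quotient 28·b^2+43·b-45.
The remaining quadratic factors as (4·b+9)(7·b-5).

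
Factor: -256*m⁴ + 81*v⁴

Difference of squares twice: with A = 3*v and B = 4*m, A⁴ − B⁴ = (A² − B²)(A² + B²), and A² − B² factors again.

(3*v - 4*m)*(3*v + 4*m)*(9*v² + 16*m²)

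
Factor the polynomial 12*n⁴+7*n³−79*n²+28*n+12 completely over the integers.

Trying the rational-root candidates, n = −1/4 is a root, so (4*n+1) is a factor; dividing leaves 3*n³+n²−20*n+12.
Next, n = −3 is a root, giving the factor (n+3) and quotient 3*n²−8*n+4.
The remaining quadratic factors as (3*n−2)(n−2).

(3*n−2)*(4*n+1)*(n+3)*(n−2)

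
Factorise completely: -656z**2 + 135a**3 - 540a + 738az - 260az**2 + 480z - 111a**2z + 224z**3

(3a - 4z + 6)(5a + 7z - 10)(9a - 8z)

Group: 3a(45a**2 + 23az - 90a - 56z**2 + 80z) + (-4z + 6)(45a**2 + 23az - 90a - 56z**2 + 80z); both groups contain (45a**2 + 23az - 90a - 56z**2 + 80z), so (3a - 4z + 6) is a factor with cofactor 45a**2 + 23az - 90a - 56z**2 + 80z.
The cofactor groups again: 45a**2 + 23az - 90a - 56z**2 + 80z = 9a(5a + 7z - 10) - 8z(5a + 7z - 10); both groups contain (5a + 7z - 10), giving (9a - 8z)(5a + 7z - 10).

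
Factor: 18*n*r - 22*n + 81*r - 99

Group as (18*n*r - 22*n) + (81*r - 99) = 2*n*(9*r - 11) + 9*(9*r - 11).
Both groups share the factor (9*r - 11).

(2*n + 9)*(9*r - 11)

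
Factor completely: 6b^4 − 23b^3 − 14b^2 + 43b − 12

(2b + 3)(3b − 1)(b − 1)(b − 4)

Trying the rational-root candidates, b = −3/2 is a root, giving the factor (2b + 3) and quotient 3b^3 − 16b^2 + 17b − 4.
Next, b = 1 is a root, so (b − 1) divides it; the quotient is 3b^2 − 13b + 4.
The remaining quadratic factors as (3b − 1)(b − 4).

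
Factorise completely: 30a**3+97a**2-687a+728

Trying the rational-root candidates, a = -7 is a root, giving the factor (a+7) and quotient 30a**2-113a+104.
The remaining quadratic factors as (5a-8)(6a-13).

(5a-8)(6a-13)(a+7)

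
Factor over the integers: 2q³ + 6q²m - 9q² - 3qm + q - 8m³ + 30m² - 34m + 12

Group: q(2q² + 8qm - 11q + 8m² - 22m + 12) + (-m + 1)(2q² + 8qm - 11q + 8m² - 22m + 12); both groups contain (2q² + 8qm - 11q + 8m² - 22m + 12), so (q - m + 1) is a factor with cofactor 2q² + 8qm - 11q + 8m² - 22m + 12.
The cofactor groups again: 2q² + 8qm - 11q + 8m² - 22m + 12 = q(2q + 4m - 3) + (2m - 4)(2q + 4m - 3); both groups contain (2q + 4m - 3), giving (q + 2m - 4)(2q + 4m - 3).

(q - m + 1)(q + 2m - 4)(2q + 4m - 3)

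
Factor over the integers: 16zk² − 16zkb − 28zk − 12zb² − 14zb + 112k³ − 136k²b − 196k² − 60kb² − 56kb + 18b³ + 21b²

Group: 4k(4zk + 2zb + 28k² + 8kb − 3b²) + (−6b − 7)(4zk + 2zb + 28k² + 8kb − 3b²); both groups contain (4zk + 2zb + 28k² + 8kb − 3b²), so (4k − 6b − 7) is a factor with cofactor 4zk + 2zb + 28k² + 8kb − 3b².
The cofactor groups again: 4zk + 2zb + 28k² + 8kb − 3b² = 2z(2k + b) + (14k − 3b)(2k + b); both groups contain (2k + b), giving (2z + 14k − 3b)(2k + b).

(2z + 14k − 3b)(4k − 6b − 7)(2k + b)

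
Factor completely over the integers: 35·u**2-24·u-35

Need a pair with product 35·(-35) = -1225 and sum -24: that's -49 and 25.
Split the middle term: 35·u**2-49·u + 25·u-35 = 7·u·(5·u-7) + 5·(5·u-7).

(5·u-7)·(7·u+5)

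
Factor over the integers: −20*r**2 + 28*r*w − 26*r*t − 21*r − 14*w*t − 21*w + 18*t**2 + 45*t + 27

Group: −5*r*(4*r − 2*t − 3) + (7*w − 9*t − 9)*(4*r − 2*t − 3); both groups contain (4*r − 2*t − 3).

−(4*r − 2*t − 3)*(5*r − 7*w + 9*t + 9)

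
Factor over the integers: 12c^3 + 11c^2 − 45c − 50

Among the possible rational roots, c = 2 is a root, so (c − 2) divides it; the quotient is 12c^2 + 35c + 25.
The remaining quadratic factors as (4c + 5)(3c + 5).

(3c + 5)(4c + 5)(c − 2)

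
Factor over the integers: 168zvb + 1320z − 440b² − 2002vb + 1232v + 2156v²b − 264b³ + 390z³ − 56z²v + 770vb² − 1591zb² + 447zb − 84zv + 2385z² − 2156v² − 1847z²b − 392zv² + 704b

(2z − 11b + 11)(13z − 14v + 3b + 8)(15z + 14v + 8b)

Group: 15z(26z² − 28zv − 137zb + 159z + 154vb − 154v − 33b² − 55b + 88) + (14v + 8b)(26z² − 28zv − 137zb + 159z + 154vb − 154v − 33b² − 55b + 88); both groups contain (26z² − 28zv − 137zb + 159z + 154vb − 154v − 33b² − 55b + 88), so (15z + 14v + 8b) is a factor with cofactor 26z² − 28zv − 137zb + 159z + 154vb − 154v − 33b² − 55b + 88.
The cofactor groups again: 26z² − 28zv − 137zb + 159z + 154vb − 154v − 33b² − 55b + 88 = 2z(13z − 14v + 3b + 8) + (−11b + 11)(13z − 14v + 3b + 8); both groups contain (13z − 14v + 3b + 8), giving (2z − 11b + 11)(13z − 14v + 3b + 8).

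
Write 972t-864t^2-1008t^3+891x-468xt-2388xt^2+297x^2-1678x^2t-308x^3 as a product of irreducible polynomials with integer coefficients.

Group: 11x(-28x^2-122xt+27x-84t^2-72t+81) + 12t(-28x^2-122xt+27x-84t^2-72t+81); both groups contain (-28x^2-122xt+27x-84t^2-72t+81), so (11x+12t) is a factor with cofactor -28x^2-122xt+27x-84t^2-72t+81.
The cofactor groups again: -28x^2-122xt+27x-84t^2-72t+81 = -7x(4x+14t-9) + (-6t-9)(4x+14t-9); both groups contain (4x+14t-9), giving -(7x+6t+9)(4x+14t-9).

-(11x+12t)(4x+14t-9)(7x+6t+9)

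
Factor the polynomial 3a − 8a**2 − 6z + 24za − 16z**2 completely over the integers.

−(8z − 8a + 3)(2z − a)

Group: −2z(8z − 8a + 3) + a(8z − 8a + 3); both groups contain (8z − 8a + 3).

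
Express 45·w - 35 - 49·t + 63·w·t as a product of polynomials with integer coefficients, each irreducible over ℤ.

Group as (63·w·t + 45·w) + (-49·t - 35) = 9·w·(7·t + 5) - 7·(7·t + 5).
Both groups share the factor (7·t + 5).

(7·t + 5)·(9·w - 7)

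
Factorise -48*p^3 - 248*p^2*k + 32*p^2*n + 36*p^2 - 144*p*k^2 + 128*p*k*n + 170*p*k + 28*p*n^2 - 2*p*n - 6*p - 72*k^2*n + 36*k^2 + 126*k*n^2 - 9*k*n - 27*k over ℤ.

-(4*p + 2*n - 1)*(6*p + 4*k - 7*n - 3)*(2*p + 9*k)

Group: 2*p*(-24*p^2 - 16*p*k + 16*p*n + 18*p - 8*k*n + 4*k + 14*n^2 - n - 3) + 9*k*(-24*p^2 - 16*p*k + 16*p*n + 18*p - 8*k*n + 4*k + 14*n^2 - n - 3); both groups contain (-24*p^2 - 16*p*k + 16*p*n + 18*p - 8*k*n + 4*k + 14*n^2 - n - 3), so (2*p + 9*k) is a factor with cofactor -24*p^2 - 16*p*k + 16*p*n + 18*p - 8*k*n + 4*k + 14*n^2 - n - 3.
The cofactor groups again: -24*p^2 - 16*p*k + 16*p*n + 18*p - 8*k*n + 4*k + 14*n^2 - n - 3 = -6*p*(4*p + 2*n - 1) + (-4*k + 7*n + 3)*(4*p + 2*n - 1); both groups contain (4*p + 2*n - 1), giving -(6*p + 4*k - 7*n - 3)*(4*p + 2*n - 1).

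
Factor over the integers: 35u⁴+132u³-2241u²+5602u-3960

By the rational root theorem, u = -11 is a root, giving the factor (u+11) and quotient 35u³-253u²+542u-360.
Then u = 9/5 is a root, so (5u-9) is a factor; dividing leaves 7u²-38u+40.
The remaining quadratic factors as (u-4)(7u-10).

(5u-9)(7u-10)(u+11)(u-4)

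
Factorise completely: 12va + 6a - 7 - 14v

Group as (12va - 14v) + (6a - 7) = 2v(6a - 7) + (6a - 7).
Both groups share the factor (6a - 7).

(2v + 1)(6a - 7)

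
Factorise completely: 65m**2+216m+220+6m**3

Testing divisors of the constant over divisors of the leading coefficient, m = -10/3 is a root, so (3m+10) is a factor; dividing leaves 2m**2+15m+22.
The remaining quadratic factors as (2m+11)(m+2).

(2m+11)(3m+10)(m+2)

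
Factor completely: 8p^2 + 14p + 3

Need a pair with product 8·3 = 24 and sum 14: that's 2 and 12.
Split the middle term: 8p^2 + 2p + 12p + 3 = 2p(4p + 1) + 3(4p + 1).

(2p + 3)(4p + 1)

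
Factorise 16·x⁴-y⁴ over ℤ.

(2·x+y)·(2·x-y)·(4·x²+y²)

Difference of squares twice: with A = 2·x and B = y, A⁴ − B⁴ = (A² − B²)(A² + B²), and A² − B² factors again.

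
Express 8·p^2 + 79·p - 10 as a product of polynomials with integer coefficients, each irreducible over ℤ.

Need a pair with product 8·(-10) = -80 and sum 79: that's 80 and -1.
Split the middle term: 8·p^2 + 80·p - p - 10 = 8·p·(p + 10) - (p + 10).

(8·p - 1)·(p + 10)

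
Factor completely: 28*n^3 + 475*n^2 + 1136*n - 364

(4*n + 13)*(7*n - 2)*(n + 14)

Trying the rational-root candidates, n = 2/7 is a root, so (7*n - 2) divides it; the quotient is 4*n^2 + 69*n + 182.
The remaining quadratic factors as (n + 14)(4*n + 13).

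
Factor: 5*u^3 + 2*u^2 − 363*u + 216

Trying the rational-root candidates, u = 8 is a root, so (u − 8) divides it; the quotient is 5*u^2 + 42*u − 27.
The remaining quadratic factors as (u + 9)(5*u − 3).

(5*u − 3)*(u + 9)*(u − 8)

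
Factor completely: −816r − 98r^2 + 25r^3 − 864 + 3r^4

Among the possible rational roots, r = −4/3 is a root, so (3r + 4) divides it; the quotient is r^3 + 7r^2 − 42r − 216.
Next, r = −4 is a root, so (r + 4) is a factor; dividing leaves r^2 + 3r − 54.
The remaining quadratic factors as (r + 9)(r − 6).

(3r + 4)(r + 4)(r + 9)(r − 6)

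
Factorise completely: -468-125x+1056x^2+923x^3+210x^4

By the rational root theorem, x = -9/5 is a root, giving the factor (5x+9) and quotient 42x^3+109x^2+15x-52.
Then x = -13/6 is a root, so (6x+13) is a factor; dividing leaves 7x^2+3x-4.
The remaining quadratic factors as (x+1)(7x-4).

(5x+9)(6x+13)(7x-4)(x+1)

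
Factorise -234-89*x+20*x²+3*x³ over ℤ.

Trying the rational-root candidates, x = -2 is a root, so (x+2) is a factor; dividing leaves 3*x²+14*x-117.
The remaining quadratic factors as (3*x-13)(x+9).

(3*x-13)*(x+2)*(x+9)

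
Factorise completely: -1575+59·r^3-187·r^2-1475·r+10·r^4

Among the possible rational roots, r = 5 is a root, so (r-5) is a factor; dividing leaves 10·r^3+109·r^2+358·r+315.
Next, r = -5 is a root, so (r+5) is a factor; dividing leaves 10·r^2+59·r+63.
The remaining quadratic factors as (5·r+7)(2·r+9).

(2·r+9)·(5·r+7)·(r+5)·(r-5)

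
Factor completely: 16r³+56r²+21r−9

(4r+3)(4r−1)(r+3)

Trying the rational-root candidates, r = −3/4 is a root, giving the factor (4r+3) and quotient 4r²+11r−3.
The remaining quadratic factors as (4r−1)(r+3).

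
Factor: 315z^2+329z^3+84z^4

Pull out the common factor 7z^2, then factor the remaining trinomial.

7z^2(3z+5)(4z+9)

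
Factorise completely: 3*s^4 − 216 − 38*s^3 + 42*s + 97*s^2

(3*s + 4)*(s − 2)*(s − 3)*(s − 9)

By the rational root theorem, s = 3 is a root, so (s − 3) is a factor; dividing leaves 3*s^3 − 29*s^2 + 10*s + 72.
Then s = 2 is a root, so (s − 2) is a factor; dividing leaves 3*s^2 − 23*s − 36.
The remaining quadratic factors as (s − 9)(3*s + 4).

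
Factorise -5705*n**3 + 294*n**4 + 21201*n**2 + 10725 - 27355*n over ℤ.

Among the possible rational roots, n = 15 is a root, so (n - 15) is a factor; dividing leaves 294*n**3 - 1295*n**2 + 1776*n - 715.
Then n = 5/7 is a root, so (7*n - 5) is a factor; dividing leaves 42*n**2 - 155*n + 143.
The remaining quadratic factors as (7*n - 13)(6*n - 11).

(6*n - 11)*(7*n - 13)*(7*n - 5)*(n - 15)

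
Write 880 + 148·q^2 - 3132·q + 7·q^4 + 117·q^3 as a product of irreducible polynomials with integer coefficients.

(7·q - 2)·(q + 10)·(q + 11)·(q - 4)

Trying the rational-root candidates, q = -10 is a root, so (q + 10) is a factor; dividing leaves 7·q^3 + 47·q^2 - 322·q + 88.
Then q = -11 is a root, so (q + 11) is a factor; dividing leaves 7·q^2 - 30·q + 8.
The remaining quadratic factors as (7·q - 2)(q - 4).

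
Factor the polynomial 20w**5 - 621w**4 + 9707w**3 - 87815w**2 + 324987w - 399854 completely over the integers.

By the rational root theorem, w = 13/4 is a root, so (4w - 13) divides it; the quotient is 5w**4 - 139w**3 + 1975w**2 - 15535w + 30758.
Continuing, w = 13 is a root, so (w - 13) divides it; the quotient is 5w**3 - 74w**2 + 1013w - 2366.
Continuing, w = 14/5 is a root, so (5w - 14) divides it; the quotient is w**2 - 12w + 169.
The quadratic w**2 - 12w + 169 has discriminant -532 < 0 and is irreducible over ℤ.

(4w - 13)(5w - 14)(w - 13)(w**2 - 12w + 169)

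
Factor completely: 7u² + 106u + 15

Need a pair with product 7·15 = 105 and sum 106: that's 1 and 105.
Split the middle term: 7u² + u + 105u + 15 = u(7u + 1) + 15(7u + 1).

(7u + 1)(u + 15)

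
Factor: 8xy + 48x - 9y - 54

(8x - 9)(y + 6)

Group as (8xy + 48x) + (-9y - 54) = 8x(y + 6) - 9(y + 6).
Both groups share the factor (y + 6).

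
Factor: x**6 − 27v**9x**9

Every term has a factor of x**6; factoring it out leaves −27v**9x**3 + 1.
Recognize a difference of cubes with the parts 1 and 3v**3x.

−x**6(3v**3x − 1)(9v**6x**2 + 3v**3x + 1)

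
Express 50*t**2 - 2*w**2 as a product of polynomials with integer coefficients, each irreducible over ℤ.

Every term has a factor of 2. Then 25*t**2 - w**2 = (5*t)² − (w)².

2*(5*t + w)*(5*t - w)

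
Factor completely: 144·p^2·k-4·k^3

Factor out 4·k, leaving 36·p^2-k^2, which is a difference of two squares.

4·k·(6·p-k)·(6·p+k)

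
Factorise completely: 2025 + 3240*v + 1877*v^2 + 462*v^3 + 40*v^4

By the rational root theorem, v = -9/5 is a root, giving the factor (5*v + 9) and quotient 8*v^3 + 78*v^2 + 235*v + 225.
Then v = -9/4 is a root, so (4*v + 9) is a factor; dividing leaves 2*v^2 + 15*v + 25.
The remaining quadratic factors as (v + 5)(2*v + 5).

(2*v + 5)*(4*v + 9)*(5*v + 9)*(v + 5)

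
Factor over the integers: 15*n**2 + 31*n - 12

(3*n - 1)*(5*n + 12)

Need a pair with product 15·(-12) = -180 and sum 31: that's 36 and -5.
Split the middle term: 15*n**2 + 36*n - 5*n - 12 = 3*n*(5*n + 12) - (5*n + 12).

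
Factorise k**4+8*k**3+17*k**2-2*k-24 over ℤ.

(k+2)*(k+3)*(k+4)*(k-1)

Testing divisors of the constant over divisors of the leading coefficient, k = -3 is a root, so (k+3) is a factor; dividing leaves k**3+5*k**2+2*k-8.
Next, k = -4 is a root, so (k+4) is a factor; dividing leaves k**2+k-2.
The remaining quadratic factors as (k-1)(k+2).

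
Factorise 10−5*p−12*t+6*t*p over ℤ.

(6*t−5)*(p−2)

Group as (6*t*p−12*t) + (−5*p+10) = 6*t*(p−2) − 5*(p−2).
Both groups share the factor (p−2).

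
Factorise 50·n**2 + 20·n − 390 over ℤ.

Pull out the common factor 10, then factor the remaining trinomial.

10·(5·n − 13)·(n + 3)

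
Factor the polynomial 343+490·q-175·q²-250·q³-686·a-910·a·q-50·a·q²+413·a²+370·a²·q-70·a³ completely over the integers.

-(2·a-10·q-7)·(5·a-5·q-7)·(7·a+5·q-7)

Group: 5·a·(-14·a²+60·a·q+63·a+50·q²-35·q-49) + (-5·q-7)·(-14·a²+60·a·q+63·a+50·q²-35·q-49); both groups contain (-14·a²+60·a·q+63·a+50·q²-35·q-49), so (5·a-5·q-7) is a factor with cofactor -14·a²+60·a·q+63·a+50·q²-35·q-49.
The cofactor groups again: -14·a²+60·a·q+63·a+50·q²-35·q-49 = -2·a·(7·a+5·q-7) + (10·q+7)·(7·a+5·q-7); both groups contain (7·a+5·q-7), giving -(2·a-10·q-7)·(7·a+5·q-7).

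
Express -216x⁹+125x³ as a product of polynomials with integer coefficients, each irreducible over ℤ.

Pull out the common factor x³, leaving -216x⁶+125.
Recognize a difference of cubes with the parts 5 and 6x².

-x³(6x²-5)(36x⁴+30x²+25)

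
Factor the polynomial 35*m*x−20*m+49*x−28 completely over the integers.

Group as (35*m*x−20*m) + (49*x−28) = 5*m*(7*x−4) + 7*(7*x−4).
Both groups share the factor (7*x−4).

(5*m+7)*(7*x−4)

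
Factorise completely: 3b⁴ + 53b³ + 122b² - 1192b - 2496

Among the possible rational roots, b = -8 is a root, so (b + 8) divides it; the quotient is 3b³ + 29b² - 110b - 312.
Continuing, b = -2 is a root, giving the factor (b + 2) and quotient 3b² + 23b - 156.
The remaining quadratic factors as (b + 12)(3b - 13).

(3b - 13)(b + 12)(b + 2)(b + 8)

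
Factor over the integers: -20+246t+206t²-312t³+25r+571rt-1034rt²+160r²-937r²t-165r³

Group: 11r(-15r²-77rt+20r-52t²+69t-5) + (6t+4)(-15r²-77rt+20r-52t²+69t-5); both groups contain (-15r²-77rt+20r-52t²+69t-5), so (11r+6t+4) is a factor with cofactor -15r²-77rt+20r-52t²+69t-5.
The cofactor groups again: -15r²-77rt+20r-52t²+69t-5 = -3r(5r+4t-5) + (-13t+1)(5r+4t-5); both groups contain (5r+4t-5), giving -(3r+13t-1)(5r+4t-5).

-(11r+6t+4)(3r+13t-1)(5r+4t-5)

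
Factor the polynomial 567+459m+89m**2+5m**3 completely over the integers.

By the rational root theorem, m = -7 is a root, so (m+7) divides it; the quotient is 5m**2+54m+81.
The remaining quadratic factors as (m+9)(5m+9).

(5m+9)(m+7)(m+9)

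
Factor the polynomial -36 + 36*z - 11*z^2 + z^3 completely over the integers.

(z - 2)*(z - 3)*(z - 6)

Testing divisors of the constant over divisors of the leading coefficient, z = 2 is a root, so (z - 2) divides it; the quotient is z^2 - 9*z + 18.
The remaining quadratic factors as (z - 3)(z - 6).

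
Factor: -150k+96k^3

6k(4k+5)(4k-5)

Pull out the common factor 6k; 16k^2-25 is a difference of squares.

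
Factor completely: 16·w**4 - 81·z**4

(2·w + 3·z)·(2·w - 3·z)·(4·w**2 + 9·z**2)

Difference of squares twice: with A = 2·w and B = 3·z, A⁴ − B⁴ = (A² − B²)(A² + B²), and A² − B² factors again.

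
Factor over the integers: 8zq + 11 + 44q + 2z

Group as (8zq + 2z) + (44q + 11) = 2z(4q + 1) + 11(4q + 1).
Both groups share the factor (4q + 1).

(2z + 11)(4q + 1)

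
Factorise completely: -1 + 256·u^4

(4·u + 1)·(4·u - 1)·(16·u^2 + 1)

(4·u)⁴ − (1)⁴ = ((4·u)² − (1)²)((4·u)² + (1)²); the first factor splits again, the second (16·u^2 + 1) is irreducible.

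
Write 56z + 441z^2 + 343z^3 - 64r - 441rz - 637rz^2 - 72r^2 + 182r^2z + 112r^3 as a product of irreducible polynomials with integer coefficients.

(2r + 7z + 1)(7r - 7z - 8)(8r - 7z)

Group: 2r(56r^2 - 105rz - 64r + 49z^2 + 56z) + (7z + 1)(56r^2 - 105rz - 64r + 49z^2 + 56z); both groups contain (56r^2 - 105rz - 64r + 49z^2 + 56z), so (2r + 7z + 1) is a factor with cofactor 56r^2 - 105rz - 64r + 49z^2 + 56z.
The cofactor groups again: 56r^2 - 105rz - 64r + 49z^2 + 56z = 8r(7r - 7z - 8) - 7z(7r - 7z - 8); both groups contain (7r - 7z - 8), giving (8r - 7z)(7r - 7z - 8).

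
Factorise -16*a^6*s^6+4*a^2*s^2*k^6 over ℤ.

Every term has a factor of 4*a^2*s^2; factoring it out leaves -4*a^4*s^4+k^6.
Recognize a difference of squares with the parts k^3 and 2*a^2*s^2.

-4*a^2*s^2*(2*a^2*s^2+k^3)*(2*a^2*s^2-k^3)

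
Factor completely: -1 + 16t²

(4t + 1)(4t - 1)

Need a pair with product 16·(-1) = -16 and sum 0: that's -4 and 4.
Split the middle term: 16t² - 4t + 4t - 1 = 4t(4t - 1) + (4t - 1).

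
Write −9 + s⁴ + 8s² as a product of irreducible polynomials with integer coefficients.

(s + 1)(s − 1)(s² + 9)

Substitute u = s² to get a quadratic in u, then factor.
s² + 9 is irreducible over ℤ (sum of squares).
s² − 1 is a difference of squares.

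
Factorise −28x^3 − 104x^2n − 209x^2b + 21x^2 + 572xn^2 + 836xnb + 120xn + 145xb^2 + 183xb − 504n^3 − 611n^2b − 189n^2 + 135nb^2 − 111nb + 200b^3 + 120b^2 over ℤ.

Group: 7x(−4x^2 − 20xn − 27xb + 3x + 56n^2 + 99nb + 21n + 40b^2 + 24b) + (−9n + 5b)(−4x^2 − 20xn − 27xb + 3x + 56n^2 + 99nb + 21n + 40b^2 + 24b); both groups contain (−4x^2 − 20xn − 27xb + 3x + 56n^2 + 99nb + 21n + 40b^2 + 24b), so (7x − 9n + 5b) is a factor with cofactor −4x^2 − 20xn − 27xb + 3x + 56n^2 + 99nb + 21n + 40b^2 + 24b.
The cofactor groups again: −4x^2 − 20xn − 27xb + 3x + 56n^2 + 99nb + 21n + 40b^2 + 24b = −4x(x + 7n + 8b) + (8n + 5b + 3)(x + 7n + 8b); both groups contain (x + 7n + 8b), giving −(4x − 8n − 5b − 3)(x + 7n + 8b).

−(4x − 8n − 5b − 3)(7x − 9n + 5b)(x + 7n + 8b)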